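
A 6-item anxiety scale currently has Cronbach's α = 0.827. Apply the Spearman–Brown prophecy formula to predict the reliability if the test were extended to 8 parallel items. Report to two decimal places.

Length factor m = 8/6 = 1.3333
α' = m·α / (1 + (m−1)·α)
   = 8/6 × 0.827 / (1 + (8/6 − 1) × 0.827)
   = 1.1027 / 1.2757 = 0.86

predicted reliability = 0.86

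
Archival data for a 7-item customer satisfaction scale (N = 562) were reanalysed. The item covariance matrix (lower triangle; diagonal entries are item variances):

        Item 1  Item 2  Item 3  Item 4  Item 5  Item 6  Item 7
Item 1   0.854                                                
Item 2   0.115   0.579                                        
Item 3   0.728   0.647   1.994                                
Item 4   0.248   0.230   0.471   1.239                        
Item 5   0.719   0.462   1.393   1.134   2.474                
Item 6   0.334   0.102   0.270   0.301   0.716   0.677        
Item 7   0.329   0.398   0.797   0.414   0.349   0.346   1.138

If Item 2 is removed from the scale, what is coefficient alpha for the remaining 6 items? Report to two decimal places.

Remaining items: Item 1, Item 3, Item 4, Item 5, Item 6, Item 7 (k = 6).
ΣVar(i) = 0.854 + 1.994 + 1.239 + 2.474 + 0.677 + 1.138 = 8.376
σ²_T = 8.376 + 2 × 8.549 = 25.474
α (item deleted) = (6/5)·(1 − 8.376/25.474) = 0.81

α = 0.81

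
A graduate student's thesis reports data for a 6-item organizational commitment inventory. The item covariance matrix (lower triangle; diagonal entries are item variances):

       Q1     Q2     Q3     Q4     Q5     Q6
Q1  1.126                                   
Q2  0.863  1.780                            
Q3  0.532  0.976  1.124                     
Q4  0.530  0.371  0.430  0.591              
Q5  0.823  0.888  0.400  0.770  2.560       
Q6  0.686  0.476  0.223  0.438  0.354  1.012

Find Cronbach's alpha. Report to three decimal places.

sum of item variances = 1.126 + 1.780 + 1.124 + 0.591 + 2.560 + 1.012 = 8.193
Σ_{i<j} σ_ij = 8.760
total variance = 8.193 + 2 × 8.760 = 25.713
α = (k/(k−1))·(1 − sum of item variances/total variance) = (6/5)·(1 − 8.193/25.713) = 0.818

Cronbach's alpha = 0.818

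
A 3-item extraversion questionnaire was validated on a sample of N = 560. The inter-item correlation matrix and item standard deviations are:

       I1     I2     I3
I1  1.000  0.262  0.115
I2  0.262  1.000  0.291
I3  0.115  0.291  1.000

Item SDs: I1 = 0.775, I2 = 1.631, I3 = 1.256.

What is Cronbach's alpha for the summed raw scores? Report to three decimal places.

Σσ²ᵢ = 0.775² + 1.631² + 1.256² = 4.8383
Covariances σ_ij = r_ij · s_i · s_j:
  σ(I1,I2) = 0.262 × 0.775 × 1.631 = 0.3312
  σ(I1,I3) = 0.115 × 0.775 × 1.256 = 0.1119
  σ(I2,I3) = 0.291 × 1.631 × 1.256 = 0.5961
σ²_T = Σσ²ᵢ + 2·Σσ_ij = 4.8383 + 2 × 1.0392 = 6.9167
α = (3/2)·(1 − 4.8383/6.9167) = 0.451

Cronbach's alpha = 0.451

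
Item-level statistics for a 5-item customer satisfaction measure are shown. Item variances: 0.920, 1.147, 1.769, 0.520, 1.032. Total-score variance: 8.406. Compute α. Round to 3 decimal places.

α = 0.449

ΣVar(i) = 0.920 + 1.147 + 1.769 + 0.520 + 1.032 = 5.388
α = (k/(k−1))·(1 − ΣVar(i)/total variance) = (5/4)·(1 − 5.388/8.406) = 0.449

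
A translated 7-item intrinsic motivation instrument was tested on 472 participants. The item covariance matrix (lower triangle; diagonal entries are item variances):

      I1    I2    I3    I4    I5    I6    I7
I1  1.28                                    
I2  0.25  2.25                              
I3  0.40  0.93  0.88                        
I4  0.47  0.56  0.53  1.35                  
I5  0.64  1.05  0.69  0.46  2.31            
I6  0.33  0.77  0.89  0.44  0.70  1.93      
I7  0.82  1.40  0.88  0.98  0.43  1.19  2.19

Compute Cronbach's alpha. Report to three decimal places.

Cronbach's alpha = 0.827

Σσᵢ² = 1.28 + 2.25 + 0.88 + 1.35 + 2.31 + 1.93 + 2.19 = 12.19
Sum of off-diagonal covariances = 14.81
Var(T) = 12.19 + 2 × 14.81 = 41.81
α = (k/(k−1))·(1 − Σσᵢ²/Var(T)) = (7/6)·(1 − 12.19/41.81) = 0.827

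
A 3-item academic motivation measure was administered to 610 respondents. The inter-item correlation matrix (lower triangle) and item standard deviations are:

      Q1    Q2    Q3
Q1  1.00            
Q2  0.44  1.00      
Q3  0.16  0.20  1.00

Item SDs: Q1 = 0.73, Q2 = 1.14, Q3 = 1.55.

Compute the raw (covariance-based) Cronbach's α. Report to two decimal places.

Σσ²ᵢ = 0.73² + 1.14² + 1.55² = 4.2350
Covariances σ_ij = r_ij · s_i · s_j:
  σ(Q1,Q2) = 0.44 × 0.73 × 1.14 = 0.3662
  σ(Q1,Q3) = 0.16 × 0.73 × 1.55 = 0.1810
  σ(Q2,Q3) = 0.20 × 1.14 × 1.55 = 0.3534
σ²_T = Σσ²ᵢ + 2·Σσ_ij = 4.2350 + 2 × 0.9006 = 6.0362
α = (3/2)·(1 − 4.2350/6.0362) = 0.45

α = 0.45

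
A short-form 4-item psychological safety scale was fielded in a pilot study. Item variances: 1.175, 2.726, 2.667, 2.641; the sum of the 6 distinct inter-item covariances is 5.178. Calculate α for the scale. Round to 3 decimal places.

Σσ²ᵢ = 1.175 + 2.726 + 2.667 + 2.641 = 9.209
Sum of distinct covariances = 5.178
Var(T) = Σσ²ᵢ + 2·Σcov = 9.209 + 2 × 5.178 = 19.565
α = (4/3)·(1 − 9.209/19.565) = 0.706

α = 0.706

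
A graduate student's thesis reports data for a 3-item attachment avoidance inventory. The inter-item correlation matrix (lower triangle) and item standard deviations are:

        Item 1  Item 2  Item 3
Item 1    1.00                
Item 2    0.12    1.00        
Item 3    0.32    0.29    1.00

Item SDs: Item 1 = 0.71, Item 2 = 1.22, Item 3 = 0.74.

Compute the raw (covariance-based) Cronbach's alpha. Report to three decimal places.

Cronbach's alpha = 0.444

Σσ²ᵢ = 0.71² + 1.22² + 0.74² = 2.5401
Covariances σ_ij = r_ij · s_i · s_j:
  σ(Item 1,Item 2) = 0.12 × 0.71 × 1.22 = 0.1039
  σ(Item 1,Item 3) = 0.32 × 0.71 × 0.74 = 0.1681
  σ(Item 2,Item 3) = 0.29 × 1.22 × 0.74 = 0.2618
σ²_T = Σσ²ᵢ + 2·Σσ_ij = 2.5401 + 2 × 0.5338 = 3.6077
α = (3/2)·(1 − 2.5401/3.6077) = 0.444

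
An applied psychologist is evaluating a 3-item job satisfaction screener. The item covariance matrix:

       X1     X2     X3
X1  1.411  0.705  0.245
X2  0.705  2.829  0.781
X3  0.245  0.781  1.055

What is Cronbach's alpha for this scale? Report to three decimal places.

Σσ²ᵢ = 1.411 + 2.829 + 1.055 = 5.295
Σ_{i<j} σ_ij = 1.731
σ²_T = 5.295 + 2 × 1.731 = 8.757
α = (k/(k−1))·(1 − Σσ²ᵢ/σ²_T) = (3/2)·(1 − 5.295/8.757) = 0.593

Cronbach's alpha = 0.593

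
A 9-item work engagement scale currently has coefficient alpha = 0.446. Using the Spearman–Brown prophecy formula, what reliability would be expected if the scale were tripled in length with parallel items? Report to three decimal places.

Length factor m = 3
α' = m·α / (1 + (m−1)·α)
   = 3 × 0.446 / (1 + (3 − 1) × 0.446)
   = 1.3380 / 1.8920 = 0.707

predicted reliability = 0.707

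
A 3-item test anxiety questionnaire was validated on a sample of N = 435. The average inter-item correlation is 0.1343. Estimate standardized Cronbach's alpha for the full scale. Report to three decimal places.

Standardized α = k·r̄ / (1 + (k−1)·r̄) = 3 × 0.1343 / (1 + 2 × 0.1343)
  = 0.4029 / 1.2686 = 0.318

α = 0.318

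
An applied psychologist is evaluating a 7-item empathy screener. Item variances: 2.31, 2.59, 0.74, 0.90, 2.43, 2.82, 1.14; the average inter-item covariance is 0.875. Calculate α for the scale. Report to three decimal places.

Σσ²ᵢ = 2.31 + 2.59 + 0.74 + 0.90 + 2.43 + 2.82 + 1.14 = 12.93
Sum of the 21 distinct covariances = 21 × 0.875 = 18.375
total variance = Σσ²ᵢ + 2·Σcov = 12.93 + 2 × 18.375 = 49.680
α = (7/6)·(1 − 12.93/49.680) = 0.863

α = 0.863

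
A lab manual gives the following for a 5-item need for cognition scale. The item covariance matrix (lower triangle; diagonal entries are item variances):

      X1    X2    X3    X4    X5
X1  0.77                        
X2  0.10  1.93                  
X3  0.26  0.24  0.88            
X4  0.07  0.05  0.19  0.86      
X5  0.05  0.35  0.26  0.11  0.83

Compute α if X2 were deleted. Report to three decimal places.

Remaining items: X1, X3, X4, X5 (k = 4).
Σσ²ᵢ = 0.77 + 0.88 + 0.86 + 0.83 = 3.34
Var(T) = 3.34 + 2 × 0.94 = 5.22
α (item deleted) = (4/3)·(1 − 3.34/5.22) = 0.480

α = 0.480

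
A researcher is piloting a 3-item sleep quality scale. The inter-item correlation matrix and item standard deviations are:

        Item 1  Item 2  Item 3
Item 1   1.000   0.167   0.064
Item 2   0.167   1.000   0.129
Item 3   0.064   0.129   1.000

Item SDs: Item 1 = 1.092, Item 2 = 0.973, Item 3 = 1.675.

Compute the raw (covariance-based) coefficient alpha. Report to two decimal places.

coefficient alpha = 0.25

Σσ²ᵢ = 1.092² + 0.973² + 1.675² = 4.9448
Covariances σ_ij = r_ij · s_i · s_j:
  σ(Item 1,Item 2) = 0.167 × 1.092 × 0.973 = 0.1774
  σ(Item 1,Item 3) = 0.064 × 1.092 × 1.675 = 0.1171
  σ(Item 2,Item 3) = 0.129 × 0.973 × 1.675 = 0.2102
σ²_T = Σσ²ᵢ + 2·Σσ_ij = 4.9448 + 2 × 0.5047 = 5.9542
α = (3/2)·(1 − 4.9448/5.9542) = 0.25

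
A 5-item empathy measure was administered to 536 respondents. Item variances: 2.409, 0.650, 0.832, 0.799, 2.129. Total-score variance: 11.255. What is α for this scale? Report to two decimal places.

α = 0.49

sum of item variances = 2.409 + 0.650 + 0.832 + 0.799 + 2.129 = 6.819
α = (k/(k−1))·(1 − sum of item variances/σ²_T) = (5/4)·(1 − 6.819/11.255) = 0.49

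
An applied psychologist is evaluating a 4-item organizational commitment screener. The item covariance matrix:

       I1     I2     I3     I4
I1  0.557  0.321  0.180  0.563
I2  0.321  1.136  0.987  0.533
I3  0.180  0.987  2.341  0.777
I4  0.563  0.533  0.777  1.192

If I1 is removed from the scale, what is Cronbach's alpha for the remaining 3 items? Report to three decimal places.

α = 0.744

Remaining items: I2, I3, I4 (k = 3).
ΣVar(i) = 1.136 + 2.341 + 1.192 = 4.669
σ²_T = 4.669 + 2 × 2.297 = 9.263
α (item deleted) = (3/2)·(1 − 4.669/9.263) = 0.744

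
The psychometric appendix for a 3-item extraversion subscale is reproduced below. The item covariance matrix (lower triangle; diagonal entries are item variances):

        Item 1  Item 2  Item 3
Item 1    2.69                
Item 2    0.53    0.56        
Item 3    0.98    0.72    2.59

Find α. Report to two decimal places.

ΣVar(i) = 2.69 + 0.56 + 2.59 = 5.84
Sum of off-diagonal covariances = 2.23
σ²_total = 5.84 + 2 × 2.23 = 10.30
α = (k/(k−1))·(1 − ΣVar(i)/σ²_total) = (3/2)·(1 − 5.84/10.30) = 0.65

α = 0.65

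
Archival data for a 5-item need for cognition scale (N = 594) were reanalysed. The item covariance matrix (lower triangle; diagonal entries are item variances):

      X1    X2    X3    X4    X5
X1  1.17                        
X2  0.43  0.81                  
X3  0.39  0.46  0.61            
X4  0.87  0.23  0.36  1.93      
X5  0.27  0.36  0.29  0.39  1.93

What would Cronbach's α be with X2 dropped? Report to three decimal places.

α = 0.636

Remaining items: X1, X3, X4, X5 (k = 4).
sum of item variances = 1.17 + 0.61 + 1.93 + 1.93 = 5.64
σ²_total = 5.64 + 2 × 2.57 = 10.78
α (item deleted) = (4/3)·(1 − 5.64/10.78) = 0.636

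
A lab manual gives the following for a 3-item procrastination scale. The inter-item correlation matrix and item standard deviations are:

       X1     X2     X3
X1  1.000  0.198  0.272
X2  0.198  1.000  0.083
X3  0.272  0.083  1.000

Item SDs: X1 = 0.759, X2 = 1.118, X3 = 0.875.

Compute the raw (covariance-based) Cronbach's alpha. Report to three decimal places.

α = 0.374

Σσ²ᵢ = 0.759² + 1.118² + 0.875² = 2.5916
Covariances σ_ij = r_ij · s_i · s_j:
  σ(X1,X2) = 0.198 × 0.759 × 1.118 = 0.1680
  σ(X1,X3) = 0.272 × 0.759 × 0.875 = 0.1806
  σ(X2,X3) = 0.083 × 1.118 × 0.875 = 0.0812
σ²_T = Σσ²ᵢ + 2·Σσ_ij = 2.5916 + 2 × 0.4298 = 3.4512
α = (3/2)·(1 − 2.5916/3.4512) = 0.374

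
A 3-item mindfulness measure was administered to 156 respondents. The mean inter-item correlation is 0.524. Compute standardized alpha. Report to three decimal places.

α = 0.768

Standardized α = k·r̄ / (1 + (k−1)·r̄) = 3 × 0.524 / (1 + 2 × 0.524)
  = 1.5720 / 2.0480 = 0.768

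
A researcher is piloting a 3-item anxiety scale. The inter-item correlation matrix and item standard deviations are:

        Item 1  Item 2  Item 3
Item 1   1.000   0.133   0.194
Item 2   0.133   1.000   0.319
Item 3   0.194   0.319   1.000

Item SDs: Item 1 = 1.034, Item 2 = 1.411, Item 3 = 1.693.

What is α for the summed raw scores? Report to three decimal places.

α = 0.456

Σσ²ᵢ = 1.034² + 1.411² + 1.693² = 5.9263
Covariances σ_ij = r_ij · s_i · s_j:
  σ(Item 1,Item 2) = 0.133 × 1.034 × 1.411 = 0.1940
  σ(Item 1,Item 3) = 0.194 × 1.034 × 1.693 = 0.3396
  σ(Item 2,Item 3) = 0.319 × 1.411 × 1.693 = 0.7620
σ²_T = Σσ²ᵢ + 2·Σσ_ij = 5.9263 + 2 × 1.2956 = 8.5175
α = (3/2)·(1 − 5.9263/8.5175) = 0.456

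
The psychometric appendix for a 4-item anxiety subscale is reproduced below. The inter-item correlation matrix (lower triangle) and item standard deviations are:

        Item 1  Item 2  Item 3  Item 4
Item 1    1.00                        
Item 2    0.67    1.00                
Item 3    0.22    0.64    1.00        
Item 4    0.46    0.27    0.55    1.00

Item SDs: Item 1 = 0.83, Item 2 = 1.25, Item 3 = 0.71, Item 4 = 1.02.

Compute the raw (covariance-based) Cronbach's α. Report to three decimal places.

Cronbach's α = 0.761

Σσ²ᵢ = 0.83² + 1.25² + 0.71² + 1.02² = 3.7959
Covariances σ_ij = r_ij · s_i · s_j:
  σ(Item 1,Item 2) = 0.67 × 0.83 × 1.25 = 0.6951
  σ(Item 1,Item 3) = 0.22 × 0.83 × 0.71 = 0.1296
  σ(Item 1,Item 4) = 0.46 × 0.83 × 1.02 = 0.3894
  σ(Item 2,Item 3) = 0.64 × 1.25 × 0.71 = 0.5680
  σ(Item 2,Item 4) = 0.27 × 1.25 × 1.02 = 0.3443
  σ(Item 3,Item 4) = 0.55 × 0.71 × 1.02 = 0.3983
σ²_T = Σσ²ᵢ + 2·Σσ_ij = 3.7959 + 2 × 2.5247 = 8.8453
α = (4/3)·(1 − 3.7959/8.8453) = 0.761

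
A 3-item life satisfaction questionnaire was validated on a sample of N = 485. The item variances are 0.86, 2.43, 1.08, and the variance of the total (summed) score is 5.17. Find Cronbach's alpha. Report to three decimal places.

sum of item variances = 0.86 + 2.43 + 1.08 = 4.37
α = (k/(k−1))·(1 − sum of item variances/Var(T)) = (3/2)·(1 − 4.37/5.17) = 0.232

α = 0.232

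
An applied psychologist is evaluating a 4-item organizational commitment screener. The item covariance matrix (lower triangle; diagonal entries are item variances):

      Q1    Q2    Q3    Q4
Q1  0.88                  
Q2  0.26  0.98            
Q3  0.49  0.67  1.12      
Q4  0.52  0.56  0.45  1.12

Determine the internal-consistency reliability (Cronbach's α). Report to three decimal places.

Σσ²ᵢ = 0.88 + 0.98 + 1.12 + 1.12 = 4.10
Σ_{i<j} σ_ij = 2.95
σ²_total = 4.10 + 2 × 2.95 = 10.00
α = (k/(k−1))·(1 − Σσ²ᵢ/σ²_total) = (4/3)·(1 − 4.10/10.00) = 0.787

Cronbach's α = 0.787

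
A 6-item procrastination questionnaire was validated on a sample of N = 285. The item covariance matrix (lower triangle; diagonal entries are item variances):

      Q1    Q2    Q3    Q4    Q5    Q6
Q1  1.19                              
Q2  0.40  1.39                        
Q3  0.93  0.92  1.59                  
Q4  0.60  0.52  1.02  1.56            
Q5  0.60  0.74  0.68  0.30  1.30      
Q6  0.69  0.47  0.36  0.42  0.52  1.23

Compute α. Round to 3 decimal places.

Σσ²ᵢ = 1.19 + 1.39 + 1.59 + 1.56 + 1.30 + 1.23 = 8.26
Sum of off-diagonal covariances = 9.17
σ²_T = 8.26 + 2 × 9.17 = 26.60
α = (k/(k−1))·(1 − Σσ²ᵢ/σ²_T) = (6/5)·(1 − 8.26/26.60) = 0.827

α = 0.827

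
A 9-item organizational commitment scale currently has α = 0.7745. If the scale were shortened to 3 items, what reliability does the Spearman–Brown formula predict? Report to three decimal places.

Length factor m = 3/9 = 0.3333
α' = m·α / (1 − (1−m)·α)
   = 3/9 × 0.7745 / (1 − (1 − 3/9) × 0.7745)
   = 0.2582 / 0.4837 = 0.534

predicted reliability = 0.534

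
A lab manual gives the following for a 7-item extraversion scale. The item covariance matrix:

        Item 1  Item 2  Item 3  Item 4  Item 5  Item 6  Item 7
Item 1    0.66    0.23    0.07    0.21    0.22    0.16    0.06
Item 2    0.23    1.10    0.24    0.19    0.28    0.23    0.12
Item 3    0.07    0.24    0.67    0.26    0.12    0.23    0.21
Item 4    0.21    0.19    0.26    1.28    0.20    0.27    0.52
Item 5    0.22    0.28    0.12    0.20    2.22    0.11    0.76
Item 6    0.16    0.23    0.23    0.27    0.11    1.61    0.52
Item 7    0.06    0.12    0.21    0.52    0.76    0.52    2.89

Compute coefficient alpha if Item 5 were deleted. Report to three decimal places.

Remaining items: Item 1, Item 2, Item 3, Item 4, Item 6, Item 7 (k = 6).
sum of item variances = 0.66 + 1.10 + 0.67 + 1.28 + 1.61 + 2.89 = 8.21
σ²_T = 8.21 + 2 × 3.52 = 15.25
α (item deleted) = (6/5)·(1 − 8.21/15.25) = 0.554

coefficient alpha = 0.554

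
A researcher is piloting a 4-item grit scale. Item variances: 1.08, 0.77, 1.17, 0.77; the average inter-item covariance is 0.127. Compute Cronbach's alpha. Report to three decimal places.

Σσ²ᵢ = 1.08 + 0.77 + 1.17 + 0.77 = 3.79
Sum of the 6 distinct covariances = 6 × 0.127 = 0.762
total variance = Σσ²ᵢ + 2·Σcov = 3.79 + 2 × 0.762 = 5.314
α = (4/3)·(1 − 3.79/5.314) = 0.382

Cronbach's alpha = 0.382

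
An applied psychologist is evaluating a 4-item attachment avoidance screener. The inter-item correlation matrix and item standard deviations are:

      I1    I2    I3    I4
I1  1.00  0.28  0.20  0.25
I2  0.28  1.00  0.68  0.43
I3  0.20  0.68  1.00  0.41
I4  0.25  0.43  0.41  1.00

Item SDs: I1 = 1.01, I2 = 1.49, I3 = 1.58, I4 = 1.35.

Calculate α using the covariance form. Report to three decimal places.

α = 0.719

Σσ²ᵢ = 1.01² + 1.49² + 1.58² + 1.35² = 7.5591
Covariances σ_ij = r_ij · s_i · s_j:
  σ(I1,I2) = 0.28 × 1.01 × 1.49 = 0.4214
  σ(I1,I3) = 0.20 × 1.01 × 1.58 = 0.3192
  σ(I1,I4) = 0.25 × 1.01 × 1.35 = 0.3409
  σ(I2,I3) = 0.68 × 1.49 × 1.58 = 1.6009
  σ(I2,I4) = 0.43 × 1.49 × 1.35 = 0.8649
  σ(I3,I4) = 0.41 × 1.58 × 1.35 = 0.8745
σ²_T = Σσ²ᵢ + 2·Σσ_ij = 7.5591 + 2 × 4.4218 = 16.4027
α = (4/3)·(1 − 7.5591/16.4027) = 0.719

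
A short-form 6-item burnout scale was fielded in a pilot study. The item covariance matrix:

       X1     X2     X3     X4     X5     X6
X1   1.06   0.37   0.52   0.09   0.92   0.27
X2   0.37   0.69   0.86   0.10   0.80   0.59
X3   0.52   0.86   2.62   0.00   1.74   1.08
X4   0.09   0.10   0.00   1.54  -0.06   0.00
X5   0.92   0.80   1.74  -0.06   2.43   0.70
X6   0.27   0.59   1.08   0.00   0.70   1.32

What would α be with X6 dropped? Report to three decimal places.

α = 0.702

Remaining items: X1, X2, X3, X4, X5 (k = 5).
ΣVar(i) = 1.06 + 0.69 + 2.62 + 1.54 + 2.43 = 8.34
total variance = 8.34 + 2 × 5.34 = 19.02
α (item deleted) = (5/4)·(1 − 8.34/19.02) = 0.702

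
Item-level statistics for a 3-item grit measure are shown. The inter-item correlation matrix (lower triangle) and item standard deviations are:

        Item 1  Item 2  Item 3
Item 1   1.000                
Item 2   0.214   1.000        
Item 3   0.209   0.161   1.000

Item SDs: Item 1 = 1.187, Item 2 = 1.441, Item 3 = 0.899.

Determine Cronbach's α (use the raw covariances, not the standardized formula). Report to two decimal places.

Σσ²ᵢ = 1.187² + 1.441² + 0.899² = 4.2937
Covariances σ_ij = r_ij · s_i · s_j:
  σ(Item 1,Item 2) = 0.214 × 1.187 × 1.441 = 0.3660
  σ(Item 1,Item 3) = 0.209 × 1.187 × 0.899 = 0.2230
  σ(Item 2,Item 3) = 0.161 × 1.441 × 0.899 = 0.2086
σ²_T = Σσ²ᵢ + 2·Σσ_ij = 4.2937 + 2 × 0.7976 = 5.8889
α = (3/2)·(1 − 4.2937/5.8889) = 0.41

Cronbach's α = 0.41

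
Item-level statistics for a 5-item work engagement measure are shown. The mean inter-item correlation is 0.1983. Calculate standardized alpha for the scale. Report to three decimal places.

Standardized α = k·r̄ / (1 + (k−1)·r̄) = 5 × 0.1983 / (1 + 4 × 0.1983)
  = 0.9915 / 1.7932 = 0.553

standardized alpha = 0.553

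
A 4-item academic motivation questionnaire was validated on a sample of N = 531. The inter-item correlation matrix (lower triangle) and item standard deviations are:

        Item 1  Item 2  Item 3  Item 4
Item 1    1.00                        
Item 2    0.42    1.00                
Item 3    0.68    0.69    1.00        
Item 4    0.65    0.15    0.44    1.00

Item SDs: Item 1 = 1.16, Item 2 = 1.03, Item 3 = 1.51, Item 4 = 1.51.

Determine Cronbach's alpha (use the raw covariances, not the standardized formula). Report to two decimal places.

Cronbach's alpha = 0.79

Σσ²ᵢ = 1.16² + 1.03² + 1.51² + 1.51² = 6.9667
Covariances σ_ij = r_ij · s_i · s_j:
  σ(Item 1,Item 2) = 0.42 × 1.16 × 1.03 = 0.5018
  σ(Item 1,Item 3) = 0.68 × 1.16 × 1.51 = 1.1911
  σ(Item 1,Item 4) = 0.65 × 1.16 × 1.51 = 1.1385
  σ(Item 2,Item 3) = 0.69 × 1.03 × 1.51 = 1.0732
  σ(Item 2,Item 4) = 0.15 × 1.03 × 1.51 = 0.2333
  σ(Item 3,Item 4) = 0.44 × 1.51 × 1.51 = 1.0032
σ²_T = Σσ²ᵢ + 2·Σσ_ij = 6.9667 + 2 × 5.1411 = 17.2489
α = (4/3)·(1 − 6.9667/17.2489) = 0.79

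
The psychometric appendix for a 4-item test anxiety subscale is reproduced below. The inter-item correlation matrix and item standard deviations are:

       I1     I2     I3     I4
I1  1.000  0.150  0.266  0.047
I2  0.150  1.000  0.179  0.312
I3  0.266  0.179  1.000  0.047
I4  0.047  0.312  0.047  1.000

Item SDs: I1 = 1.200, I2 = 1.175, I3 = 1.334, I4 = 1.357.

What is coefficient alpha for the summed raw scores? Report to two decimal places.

coefficient alpha = 0.44

Σσ²ᵢ = 1.200² + 1.175² + 1.334² + 1.357² = 6.4416
Covariances σ_ij = r_ij · s_i · s_j:
  σ(I1,I2) = 0.150 × 1.200 × 1.175 = 0.2115
  σ(I1,I3) = 0.266 × 1.200 × 1.334 = 0.4258
  σ(I1,I4) = 0.047 × 1.200 × 1.357 = 0.0765
  σ(I2,I3) = 0.179 × 1.175 × 1.334 = 0.2806
  σ(I2,I4) = 0.312 × 1.175 × 1.357 = 0.4975
  σ(I3,I4) = 0.047 × 1.334 × 1.357 = 0.0851
σ²_T = Σσ²ᵢ + 2·Σσ_ij = 6.4416 + 2 × 1.5770 = 9.5956
α = (4/3)·(1 − 6.4416/9.5956) = 0.44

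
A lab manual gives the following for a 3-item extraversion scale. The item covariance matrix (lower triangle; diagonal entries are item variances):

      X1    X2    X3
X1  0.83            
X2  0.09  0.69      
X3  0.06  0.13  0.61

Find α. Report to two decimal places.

α = 0.31

ΣVar(i) = 0.83 + 0.69 + 0.61 = 2.13
Sum of off-diagonal covariances = 0.28
total variance = 2.13 + 2 × 0.28 = 2.69
α = (k/(k−1))·(1 − ΣVar(i)/total variance) = (3/2)·(1 − 2.13/2.69) = 0.31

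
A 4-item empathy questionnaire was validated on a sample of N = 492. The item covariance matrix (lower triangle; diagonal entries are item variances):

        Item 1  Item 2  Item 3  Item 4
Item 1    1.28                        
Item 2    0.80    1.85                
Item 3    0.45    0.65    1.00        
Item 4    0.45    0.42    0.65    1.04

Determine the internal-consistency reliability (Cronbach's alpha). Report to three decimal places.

α = 0.759

Σσᵢ² = 1.28 + 1.85 + 1.00 + 1.04 = 5.17
Σ_{i<j} σ_ij = 3.42
σ²_T = 5.17 + 2 × 3.42 = 12.01
α = (k/(k−1))·(1 − Σσᵢ²/σ²_T) = (4/3)·(1 − 5.17/12.01) = 0.759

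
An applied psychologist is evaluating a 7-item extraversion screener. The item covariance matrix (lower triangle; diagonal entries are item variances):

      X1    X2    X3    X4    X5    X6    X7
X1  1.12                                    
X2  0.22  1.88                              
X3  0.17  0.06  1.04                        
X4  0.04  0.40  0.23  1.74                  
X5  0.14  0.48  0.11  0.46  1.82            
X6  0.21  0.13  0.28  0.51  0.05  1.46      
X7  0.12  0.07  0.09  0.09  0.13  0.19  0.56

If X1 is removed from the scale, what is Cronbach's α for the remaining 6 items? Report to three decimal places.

Cronbach's α = 0.523

Remaining items: X2, X3, X4, X5, X6, X7 (k = 6).
Σσᵢ² = 1.88 + 1.04 + 1.74 + 1.82 + 1.46 + 0.56 = 8.50
total variance = 8.50 + 2 × 3.28 = 15.06
α (item deleted) = (6/5)·(1 − 8.50/15.06) = 0.523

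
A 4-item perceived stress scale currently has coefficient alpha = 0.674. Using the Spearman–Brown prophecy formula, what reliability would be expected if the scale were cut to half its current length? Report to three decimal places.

predicted reliability = 0.508

Length factor m = 1/2
α' = m·α / (1 − (1−m)·α)
   = 1/2 × 0.674 / (1 − (1 − 1/2) × 0.674)
   = 0.3370 / 0.6630 = 0.508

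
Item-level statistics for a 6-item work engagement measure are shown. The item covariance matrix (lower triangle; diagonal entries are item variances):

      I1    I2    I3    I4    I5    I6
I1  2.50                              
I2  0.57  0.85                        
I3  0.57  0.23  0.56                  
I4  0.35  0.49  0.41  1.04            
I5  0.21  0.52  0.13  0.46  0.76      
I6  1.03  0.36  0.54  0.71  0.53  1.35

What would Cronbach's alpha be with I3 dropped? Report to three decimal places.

Cronbach's alpha = 0.771

Remaining items: I1, I2, I4, I5, I6 (k = 5).
sum of item variances = 2.50 + 0.85 + 1.04 + 0.76 + 1.35 = 6.50
σ²_T = 6.50 + 2 × 5.23 = 16.96
α (item deleted) = (5/4)·(1 − 6.50/16.96) = 0.771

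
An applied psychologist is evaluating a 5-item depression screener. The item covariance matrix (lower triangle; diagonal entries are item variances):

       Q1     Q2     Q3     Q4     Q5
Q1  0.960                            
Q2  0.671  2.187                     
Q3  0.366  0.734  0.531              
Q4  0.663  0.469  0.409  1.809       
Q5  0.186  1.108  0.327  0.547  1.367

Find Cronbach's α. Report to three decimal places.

Cronbach's α = 0.769

Σσᵢ² = 0.960 + 2.187 + 0.531 + 1.809 + 1.367 = 6.854
Sum of the distinct covariances = 5.480
Var(T) = 6.854 + 2 × 5.480 = 17.814
α = (k/(k−1))·(1 − Σσᵢ²/Var(T)) = (5/4)·(1 − 6.854/17.814) = 0.769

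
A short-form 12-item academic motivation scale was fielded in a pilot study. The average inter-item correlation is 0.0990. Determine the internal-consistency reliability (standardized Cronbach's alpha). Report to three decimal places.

α = 0.569

Standardized α = k·r̄ / (1 + (k−1)·r̄) = 12 × 0.0990 / (1 + 11 × 0.0990)
  = 1.1880 / 2.0890 = 0.569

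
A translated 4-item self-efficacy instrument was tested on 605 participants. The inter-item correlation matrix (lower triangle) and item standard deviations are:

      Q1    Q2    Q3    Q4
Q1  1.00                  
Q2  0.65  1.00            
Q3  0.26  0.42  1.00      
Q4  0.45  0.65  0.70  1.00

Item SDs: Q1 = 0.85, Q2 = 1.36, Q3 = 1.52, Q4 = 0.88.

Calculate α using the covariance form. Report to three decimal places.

α = 0.782

Σσ²ᵢ = 0.85² + 1.36² + 1.52² + 0.88² = 5.6569
Covariances σ_ij = r_ij · s_i · s_j:
  σ(Q1,Q2) = 0.65 × 0.85 × 1.36 = 0.7514
  σ(Q1,Q3) = 0.26 × 0.85 × 1.52 = 0.3359
  σ(Q1,Q4) = 0.45 × 0.85 × 0.88 = 0.3366
  σ(Q2,Q3) = 0.42 × 1.36 × 1.52 = 0.8682
  σ(Q2,Q4) = 0.65 × 1.36 × 0.88 = 0.7779
  σ(Q3,Q4) = 0.70 × 1.52 × 0.88 = 0.9363
σ²_T = Σσ²ᵢ + 2·Σσ_ij = 5.6569 + 2 × 4.0063 = 13.6695
α = (4/3)·(1 − 5.6569/13.6695) = 0.782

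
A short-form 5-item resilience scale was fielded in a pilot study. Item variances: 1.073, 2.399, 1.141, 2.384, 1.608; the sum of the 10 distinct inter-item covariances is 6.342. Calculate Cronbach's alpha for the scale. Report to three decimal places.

sum of item variances = 1.073 + 2.399 + 1.141 + 2.384 + 1.608 = 8.605
Sum of distinct covariances = 6.342
total variance = sum of item variances + 2·Σcov = 8.605 + 2 × 6.342 = 21.289
α = (5/4)·(1 − 8.605/21.289) = 0.745

α = 0.745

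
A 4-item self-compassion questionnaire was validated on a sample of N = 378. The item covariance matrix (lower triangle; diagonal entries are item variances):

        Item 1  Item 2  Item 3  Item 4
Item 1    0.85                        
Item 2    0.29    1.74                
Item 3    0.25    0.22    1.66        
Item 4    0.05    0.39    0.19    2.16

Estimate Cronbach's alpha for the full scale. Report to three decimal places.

Σσ²ᵢ = 0.85 + 1.74 + 1.66 + 2.16 = 6.41
Σ_{i<j} σ_ij = 1.39
Var(T) = 6.41 + 2 × 1.39 = 9.19
α = (k/(k−1))·(1 − Σσ²ᵢ/Var(T)) = (4/3)·(1 − 6.41/9.19) = 0.403

α = 0.403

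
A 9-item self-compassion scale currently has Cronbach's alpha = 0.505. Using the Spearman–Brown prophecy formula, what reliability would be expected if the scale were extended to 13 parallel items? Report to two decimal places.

Length factor m = 13/9 = 1.4444
α' = m·α / (1 + (m−1)·α)
   = 13/9 × 0.505 / (1 + (13/9 − 1) × 0.505)
   = 0.7294 / 1.2244 = 0.60

predicted reliability = 0.60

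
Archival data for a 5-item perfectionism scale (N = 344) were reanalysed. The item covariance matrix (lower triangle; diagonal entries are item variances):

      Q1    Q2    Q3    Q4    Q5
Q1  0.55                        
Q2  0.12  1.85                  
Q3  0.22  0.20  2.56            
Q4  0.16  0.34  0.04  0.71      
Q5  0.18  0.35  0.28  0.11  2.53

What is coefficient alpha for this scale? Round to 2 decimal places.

α = 0.41

sum of item variances = 0.55 + 1.85 + 2.56 + 0.71 + 2.53 = 8.20
Sum of off-diagonal covariances = 2.00
σ²_T = 8.20 + 2 × 2.00 = 12.20
α = (k/(k−1))·(1 − sum of item variances/σ²_T) = (5/4)·(1 − 8.20/12.20) = 0.41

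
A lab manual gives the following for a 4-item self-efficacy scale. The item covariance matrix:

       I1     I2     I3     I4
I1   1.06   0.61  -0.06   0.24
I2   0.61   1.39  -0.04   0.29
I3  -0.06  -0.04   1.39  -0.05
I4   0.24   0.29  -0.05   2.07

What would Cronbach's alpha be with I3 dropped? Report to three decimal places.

α = 0.503

Remaining items: I1, I2, I4 (k = 3).
sum of item variances = 1.06 + 1.39 + 2.07 = 4.52
σ²_T = 4.52 + 2 × 1.14 = 6.80
α (item deleted) = (3/2)·(1 − 4.52/6.80) = 0.503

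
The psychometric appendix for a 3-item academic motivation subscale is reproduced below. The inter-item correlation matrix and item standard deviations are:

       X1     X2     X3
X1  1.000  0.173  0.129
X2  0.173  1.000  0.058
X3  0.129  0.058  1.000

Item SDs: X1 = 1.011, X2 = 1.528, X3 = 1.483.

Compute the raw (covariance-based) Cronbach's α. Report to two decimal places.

Σσ²ᵢ = 1.011² + 1.528² + 1.483² = 5.5562
Covariances σ_ij = r_ij · s_i · s_j:
  σ(X1,X2) = 0.173 × 1.011 × 1.528 = 0.2673
  σ(X1,X3) = 0.129 × 1.011 × 1.483 = 0.1934
  σ(X2,X3) = 0.058 × 1.528 × 1.483 = 0.1314
σ²_T = Σσ²ᵢ + 2·Σσ_ij = 5.5562 + 2 × 0.5921 = 6.7404
α = (3/2)·(1 − 5.5562/6.7404) = 0.26

Cronbach's α = 0.26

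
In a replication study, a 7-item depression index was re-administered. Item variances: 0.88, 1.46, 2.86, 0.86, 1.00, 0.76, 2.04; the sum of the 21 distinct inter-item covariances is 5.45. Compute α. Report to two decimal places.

Σσᵢ² = 0.88 + 1.46 + 2.86 + 0.86 + 1.00 + 0.76 + 2.04 = 9.86
Sum of distinct covariances = 5.45
total variance = Σσᵢ² + 2·Σcov = 9.86 + 2 × 5.45 = 20.76
α = (7/6)·(1 − 9.86/20.76) = 0.61

α = 0.61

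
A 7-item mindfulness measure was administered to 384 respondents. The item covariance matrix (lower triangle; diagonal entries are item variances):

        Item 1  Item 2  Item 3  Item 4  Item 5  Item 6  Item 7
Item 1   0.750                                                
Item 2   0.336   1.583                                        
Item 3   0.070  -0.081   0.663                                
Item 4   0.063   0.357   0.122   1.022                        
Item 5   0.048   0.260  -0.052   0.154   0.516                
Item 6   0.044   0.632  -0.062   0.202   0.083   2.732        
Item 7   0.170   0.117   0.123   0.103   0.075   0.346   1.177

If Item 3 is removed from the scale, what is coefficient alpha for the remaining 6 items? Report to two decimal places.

α = 0.52

Remaining items: Item 1, Item 2, Item 4, Item 5, Item 6, Item 7 (k = 6).
ΣVar(i) = 0.750 + 1.583 + 1.022 + 0.516 + 2.732 + 1.177 = 7.780
σ²_T = 7.780 + 2 × 2.990 = 13.760
α (item deleted) = (6/5)·(1 − 7.780/13.760) = 0.52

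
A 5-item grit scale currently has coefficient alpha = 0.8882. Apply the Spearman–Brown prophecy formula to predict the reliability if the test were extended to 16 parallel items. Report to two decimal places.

predicted reliability = 0.96

Length factor m = 16/5 = 3.2000
α' = m·α / (1 + (m−1)·α)
   = 16/5 × 0.8882 / (1 + (16/5 − 1) × 0.8882)
   = 2.8422 / 2.9540 = 0.96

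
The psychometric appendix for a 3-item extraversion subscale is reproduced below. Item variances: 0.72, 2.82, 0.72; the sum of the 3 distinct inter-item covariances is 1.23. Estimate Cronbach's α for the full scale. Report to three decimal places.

Σσ²ᵢ = 0.72 + 2.82 + 0.72 = 4.26
Sum of distinct covariances = 1.23
σ²_total = Σσ²ᵢ + 2·Σcov = 4.26 + 2 × 1.23 = 6.72
α = (3/2)·(1 − 4.26/6.72) = 0.549

α = 0.549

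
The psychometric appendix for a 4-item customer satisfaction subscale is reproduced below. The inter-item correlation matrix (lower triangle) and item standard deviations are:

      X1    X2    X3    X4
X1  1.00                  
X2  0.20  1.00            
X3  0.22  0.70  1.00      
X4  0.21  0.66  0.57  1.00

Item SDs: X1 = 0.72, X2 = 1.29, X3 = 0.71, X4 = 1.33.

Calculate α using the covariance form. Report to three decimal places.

α = 0.744

Σσ²ᵢ = 0.72² + 1.29² + 0.71² + 1.33² = 4.4555
Covariances σ_ij = r_ij · s_i · s_j:
  σ(X1,X2) = 0.20 × 0.72 × 1.29 = 0.1858
  σ(X1,X3) = 0.22 × 0.72 × 0.71 = 0.1125
  σ(X1,X4) = 0.21 × 0.72 × 1.33 = 0.2011
  σ(X2,X3) = 0.70 × 1.29 × 0.71 = 0.6411
  σ(X2,X4) = 0.66 × 1.29 × 1.33 = 1.1324
  σ(X3,X4) = 0.57 × 0.71 × 1.33 = 0.5383
σ²_T = Σσ²ᵢ + 2·Σσ_ij = 4.4555 + 2 × 2.8112 = 10.0779
α = (4/3)·(1 − 4.4555/10.0779) = 0.744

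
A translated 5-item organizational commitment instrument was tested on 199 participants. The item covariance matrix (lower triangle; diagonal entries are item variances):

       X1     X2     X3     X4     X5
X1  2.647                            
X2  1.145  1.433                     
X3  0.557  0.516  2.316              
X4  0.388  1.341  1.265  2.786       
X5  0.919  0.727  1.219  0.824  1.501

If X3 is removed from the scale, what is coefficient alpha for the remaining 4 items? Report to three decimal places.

coefficient alpha = 0.748

Remaining items: X1, X2, X4, X5 (k = 4).
Σσ²ᵢ = 2.647 + 1.433 + 2.786 + 1.501 = 8.367
Var(T) = 8.367 + 2 × 5.344 = 19.055
α (item deleted) = (4/3)·(1 − 8.367/19.055) = 0.748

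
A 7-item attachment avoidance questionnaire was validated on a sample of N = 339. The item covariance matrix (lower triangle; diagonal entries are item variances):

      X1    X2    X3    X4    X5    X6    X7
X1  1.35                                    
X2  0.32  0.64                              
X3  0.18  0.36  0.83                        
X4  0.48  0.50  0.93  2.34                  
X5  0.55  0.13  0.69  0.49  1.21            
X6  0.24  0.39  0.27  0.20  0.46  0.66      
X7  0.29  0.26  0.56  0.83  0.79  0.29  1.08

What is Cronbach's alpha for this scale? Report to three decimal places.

ΣVar(i) = 1.35 + 0.64 + 0.83 + 2.34 + 1.21 + 0.66 + 1.08 = 8.11
Sum of off-diagonal covariances = 9.21
σ²_T = 8.11 + 2 × 9.21 = 26.53
α = (k/(k−1))·(1 − ΣVar(i)/σ²_T) = (7/6)·(1 − 8.11/26.53) = 0.810

α = 0.810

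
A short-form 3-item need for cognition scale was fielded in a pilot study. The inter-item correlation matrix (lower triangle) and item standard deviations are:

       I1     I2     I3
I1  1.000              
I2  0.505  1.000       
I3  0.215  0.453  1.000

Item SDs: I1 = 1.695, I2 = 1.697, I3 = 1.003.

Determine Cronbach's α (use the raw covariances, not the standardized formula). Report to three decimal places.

Cronbach's α = 0.651

Σσ²ᵢ = 1.695² + 1.697² + 1.003² = 6.7588
Covariances σ_ij = r_ij · s_i · s_j:
  σ(I1,I2) = 0.505 × 1.695 × 1.697 = 1.4526
  σ(I1,I3) = 0.215 × 1.695 × 1.003 = 0.3655
  σ(I2,I3) = 0.453 × 1.697 × 1.003 = 0.7710
σ²_T = Σσ²ᵢ + 2·Σσ_ij = 6.7588 + 2 × 2.5891 = 11.9370
α = (3/2)·(1 − 6.7588/11.9370) = 0.651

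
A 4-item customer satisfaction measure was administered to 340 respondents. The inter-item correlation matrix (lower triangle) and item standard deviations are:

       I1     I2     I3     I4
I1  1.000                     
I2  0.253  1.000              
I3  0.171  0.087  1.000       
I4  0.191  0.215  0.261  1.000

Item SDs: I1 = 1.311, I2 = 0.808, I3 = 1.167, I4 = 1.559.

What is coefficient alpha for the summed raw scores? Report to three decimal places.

coefficient alpha = 0.482

Σσ²ᵢ = 1.311² + 0.808² + 1.167² + 1.559² = 6.1640
Covariances σ_ij = r_ij · s_i · s_j:
  σ(I1,I2) = 0.253 × 1.311 × 0.808 = 0.2680
  σ(I1,I3) = 0.171 × 1.311 × 1.167 = 0.2616
  σ(I1,I4) = 0.191 × 1.311 × 1.559 = 0.3904
  σ(I2,I3) = 0.087 × 0.808 × 1.167 = 0.0820
  σ(I2,I4) = 0.215 × 0.808 × 1.559 = 0.2708
  σ(I3,I4) = 0.261 × 1.167 × 1.559 = 0.4749
σ²_T = Σσ²ᵢ + 2·Σσ_ij = 6.1640 + 2 × 1.7477 = 9.6594
α = (4/3)·(1 − 6.1640/9.6594) = 0.482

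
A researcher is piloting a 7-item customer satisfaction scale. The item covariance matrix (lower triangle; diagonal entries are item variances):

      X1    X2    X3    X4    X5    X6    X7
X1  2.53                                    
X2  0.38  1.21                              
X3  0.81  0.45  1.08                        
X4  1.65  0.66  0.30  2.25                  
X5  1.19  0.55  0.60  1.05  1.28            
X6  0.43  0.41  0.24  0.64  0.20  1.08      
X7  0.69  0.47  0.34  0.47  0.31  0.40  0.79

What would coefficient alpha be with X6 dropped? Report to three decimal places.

α = 0.822

Remaining items: X1, X2, X3, X4, X5, X7 (k = 6).
Σσᵢ² = 2.53 + 1.21 + 1.08 + 2.25 + 1.28 + 0.79 = 9.14
σ²_total = 9.14 + 2 × 9.92 = 28.98
α (item deleted) = (6/5)·(1 − 9.14/28.98) = 0.822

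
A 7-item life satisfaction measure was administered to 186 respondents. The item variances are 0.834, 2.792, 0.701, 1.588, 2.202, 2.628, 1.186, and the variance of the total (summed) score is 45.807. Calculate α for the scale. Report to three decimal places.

Σσ²ᵢ = 0.834 + 2.792 + 0.701 + 1.588 + 2.202 + 2.628 + 1.186 = 11.931
α = (k/(k−1))·(1 − Σσ²ᵢ/Var(T)) = (7/6)·(1 − 11.931/45.807) = 0.863

α = 0.863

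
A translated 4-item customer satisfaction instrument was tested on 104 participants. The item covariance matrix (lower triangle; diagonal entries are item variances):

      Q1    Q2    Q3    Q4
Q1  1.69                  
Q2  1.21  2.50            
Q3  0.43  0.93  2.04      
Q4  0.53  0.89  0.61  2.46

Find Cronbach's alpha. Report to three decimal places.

Cronbach's alpha = 0.686

ΣVar(i) = 1.69 + 2.50 + 2.04 + 2.46 = 8.69
Sum of off-diagonal covariances = 4.60
Var(T) = 8.69 + 2 × 4.60 = 17.89
α = (k/(k−1))·(1 − ΣVar(i)/Var(T)) = (4/3)·(1 − 8.69/17.89) = 0.686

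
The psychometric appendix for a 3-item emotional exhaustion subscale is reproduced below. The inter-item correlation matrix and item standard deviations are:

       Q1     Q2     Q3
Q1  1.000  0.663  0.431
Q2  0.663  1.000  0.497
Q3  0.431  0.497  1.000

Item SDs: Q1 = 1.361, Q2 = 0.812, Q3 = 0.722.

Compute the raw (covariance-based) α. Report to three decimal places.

Σσ²ᵢ = 1.361² + 0.812² + 0.722² = 3.0329
Covariances σ_ij = r_ij · s_i · s_j:
  σ(Q1,Q2) = 0.663 × 1.361 × 0.812 = 0.7327
  σ(Q1,Q3) = 0.431 × 1.361 × 0.722 = 0.4235
  σ(Q2,Q3) = 0.497 × 0.812 × 0.722 = 0.2914
σ²_T = Σσ²ᵢ + 2·Σσ_ij = 3.0329 + 2 × 1.4476 = 5.9281
α = (3/2)·(1 − 3.0329/5.9281) = 0.733

α = 0.733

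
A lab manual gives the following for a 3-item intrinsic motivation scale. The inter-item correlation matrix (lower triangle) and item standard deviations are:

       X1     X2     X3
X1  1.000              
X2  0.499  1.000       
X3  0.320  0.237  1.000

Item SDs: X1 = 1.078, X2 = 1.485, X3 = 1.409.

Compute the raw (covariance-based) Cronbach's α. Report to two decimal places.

Σσ²ᵢ = 1.078² + 1.485² + 1.409² = 5.3526
Covariances σ_ij = r_ij · s_i · s_j:
  σ(X1,X2) = 0.499 × 1.078 × 1.485 = 0.7988
  σ(X1,X3) = 0.320 × 1.078 × 1.409 = 0.4860
  σ(X2,X3) = 0.237 × 1.485 × 1.409 = 0.4959
σ²_T = Σσ²ᵢ + 2·Σσ_ij = 5.3526 + 2 × 1.7807 = 8.9140
α = (3/2)·(1 − 5.3526/8.9140) = 0.60

Cronbach's α = 0.60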